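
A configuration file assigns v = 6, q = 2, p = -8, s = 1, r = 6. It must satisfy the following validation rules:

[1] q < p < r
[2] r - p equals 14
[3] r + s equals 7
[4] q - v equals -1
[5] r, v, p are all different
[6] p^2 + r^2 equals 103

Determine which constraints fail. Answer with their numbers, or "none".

Constraints 1, 4, 5, 6 do not hold.

[1] values 2, -8, 6; q = 2 is not < p = -8 — violated.
[2] r - p = 6 - (-8) = 14 — satisfied.
[3] r + s = 6 + 1 = 7 — satisfied.
[4] q - v = 2 - 6 = -4, not -1 — violated.
[5] r = v = 6, not all different — violated.
[6] p^2 + r^2 = (-8)^2 + 6^2 = 64 + 36 = 100, not 103 — violated.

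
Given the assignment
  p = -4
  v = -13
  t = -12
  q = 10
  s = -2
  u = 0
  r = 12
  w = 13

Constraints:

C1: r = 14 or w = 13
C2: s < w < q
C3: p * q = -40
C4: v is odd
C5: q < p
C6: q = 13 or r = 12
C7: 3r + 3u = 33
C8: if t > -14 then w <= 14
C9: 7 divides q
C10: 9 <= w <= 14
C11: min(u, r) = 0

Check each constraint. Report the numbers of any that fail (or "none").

C1: r = 12 ≠ 14, but w = 13 = 13 (second disjunct) — OK.
C2: values -2, 13, 10; w = 13 is not < q = 10 — violated.
C3: p * q = -4 * 10 = -40 — OK.
C4: v = -13 is odd — OK.
C5: q = 10, p = -4; 10 ≥ -4 (want <) — violated.
C6: q = 10 ≠ 13, but r = 12 = 12 (second disjunct) — OK.
C7: 3r + 3u = 3(12) + 3(0) = 36, not 33 — violated.
C8: t = -12 > -14, so we need w ≤ 14; w = 13 ≤ 14 — OK.
C9: 10 = 7*1 + 3, so 7 does not divide 10 — violated.
C10: w = 13 lies in [9, 14] — OK.
C11: min(0, 12) = 0 — OK.

Constraints 2, 5, 7, and 9 are violated.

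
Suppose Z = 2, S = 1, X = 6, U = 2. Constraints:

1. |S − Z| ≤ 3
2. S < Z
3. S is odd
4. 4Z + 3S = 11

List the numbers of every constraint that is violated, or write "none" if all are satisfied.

1. |1 − 2| = 1; 1 ≤ 3  OK
2. S = 1, Z = 2; 1 < 2  OK
3. S = 1 is odd  OK
4. 4Z + 3S = 4(2) + 3(1) = 11  OK

All constraints are satisfied.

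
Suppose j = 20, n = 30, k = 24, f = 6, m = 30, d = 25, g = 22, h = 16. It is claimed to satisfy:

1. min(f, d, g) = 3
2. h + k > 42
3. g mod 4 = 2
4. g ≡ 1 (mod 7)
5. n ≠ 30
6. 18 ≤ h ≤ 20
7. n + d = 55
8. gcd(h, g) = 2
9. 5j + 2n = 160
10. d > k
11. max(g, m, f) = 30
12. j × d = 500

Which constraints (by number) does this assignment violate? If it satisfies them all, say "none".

1. min(6, 25, 22) = 6, not 3 — fails.
2. h + k = 16 + 24 = 40; 40 ≤ 42, bound 42 not met — fails.
3. 22 mod 4 = 2 — holds.
4. 22 mod 7 = 1 — holds.
5. n = 30, but 30 is required to differ — fails.
6. h = 16 is outside [18, 20] — fails.
7. n + d = 30 + 25 = 55 — holds.
8. gcd(16, 22) = 2 — holds.
9. 5j + 2n = 5(20) + 2(30) = 160 — holds.
10. d = 25, k = 24; 25 > 24 — holds.
11. max(22, 30, 6) = 30 — holds.
12. j × d = 20 × 25 = 500 — holds.

The assignment fails constraints 1, 2, 5, 6.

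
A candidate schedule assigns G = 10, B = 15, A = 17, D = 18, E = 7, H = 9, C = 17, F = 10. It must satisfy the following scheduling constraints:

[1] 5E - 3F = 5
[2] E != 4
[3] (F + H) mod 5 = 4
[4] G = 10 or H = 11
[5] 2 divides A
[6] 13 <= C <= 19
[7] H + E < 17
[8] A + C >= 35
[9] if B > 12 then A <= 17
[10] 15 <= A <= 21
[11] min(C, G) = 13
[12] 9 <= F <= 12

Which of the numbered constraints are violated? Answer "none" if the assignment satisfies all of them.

[1] 5E - 3F = 5(7) - 3(10) = 5 — satisfied.
[2] E = 7, and 7 ≠ 4 — satisfied.
[3] F + H = 19; 19 mod 5 = 4 — satisfied.
[4] G = 10 = 10 (first disjunct) — satisfied.
[5] 17 = 2*8 + 1, so 2 does not divide 17 — violated.
[6] C = 17 lies in [13, 19] — satisfied.
[7] H + E = 9 + 7 = 16; 16 < 17 — satisfied.
[8] A + C = 17 + 17 = 34; 34 < 35, bound 35 not met — violated.
[9] B = 15 > 12, so we need A ≤ 17; A = 17 ≤ 17 — satisfied.
[10] A = 17 lies in [15, 21] — satisfied.
[11] min(17, 10) = 10, not 13 — violated.
[12] F = 10 lies in [9, 12] — satisfied.

Constraints 5, 8, and 11 are violated.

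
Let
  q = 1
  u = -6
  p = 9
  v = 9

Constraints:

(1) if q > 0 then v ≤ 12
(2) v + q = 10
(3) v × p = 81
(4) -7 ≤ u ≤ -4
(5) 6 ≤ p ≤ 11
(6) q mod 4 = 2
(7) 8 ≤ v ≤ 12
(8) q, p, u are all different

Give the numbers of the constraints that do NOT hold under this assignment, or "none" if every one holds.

Constraint 6 is violated.

(1) q = 1 > 0, so we need v ≤ 12; v = 9 ≤ 12 — holds.
(2) v + q = 9 + 1 = 10 — holds.
(3) v × p = 9 × 9 = 81 — holds.
(4) u = -6 lies in [-7, -4] — holds.
(5) p = 9 lies in [6, 11] — holds.
(6) 1 mod 4 = 1, not 2 — fails.
(7) v = 9 lies in [8, 12] — holds.
(8) values 1, 9, -6 are pairwise distinct — holds.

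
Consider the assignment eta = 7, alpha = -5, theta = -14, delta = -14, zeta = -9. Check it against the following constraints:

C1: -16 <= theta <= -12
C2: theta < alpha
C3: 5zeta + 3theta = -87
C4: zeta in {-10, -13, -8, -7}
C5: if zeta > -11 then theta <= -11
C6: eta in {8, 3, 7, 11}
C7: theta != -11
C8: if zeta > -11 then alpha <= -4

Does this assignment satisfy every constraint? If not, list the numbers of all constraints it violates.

Constraint 4 does not hold.

C1: theta = -14 lies in [-16, -12] — satisfied.
C2: theta = -14, alpha = -5; -14 < -5 — satisfied.
C3: 5zeta + 3theta = 5(-9) + 3(-14) = -87 — satisfied.
C4: zeta = -9 is not in {-10, -13, -8, -7} — violated.
C5: zeta = -9 > -11, so we need theta ≤ -11; theta = -14 ≤ -11 — satisfied.
C6: eta = 7 is in {8, 3, 7, 11} — satisfied.
C7: theta = -14, and -14 ≠ -11 — satisfied.
C8: zeta = -9 > -11, so we need alpha ≤ -4; alpha = -5 ≤ -4 — satisfied.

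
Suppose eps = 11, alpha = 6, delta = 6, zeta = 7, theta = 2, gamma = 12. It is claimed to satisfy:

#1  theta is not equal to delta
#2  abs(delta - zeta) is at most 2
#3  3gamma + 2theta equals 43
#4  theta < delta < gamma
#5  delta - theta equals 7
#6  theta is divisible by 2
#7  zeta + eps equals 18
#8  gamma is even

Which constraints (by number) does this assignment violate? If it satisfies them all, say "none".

#1 theta = 2, delta = 6; distinct  ✓
#2 abs(6 - 7) = 1; 1 ≤ 2  ✓
#3 3gamma + 2theta = 3(12) + 2(2) = 40, not 43  ✗
#4 values 2 < 6 < 12  ✓
#5 delta - theta = 6 - 2 = 4, not 7  ✗
#6 2 / 2 = 1, so 2 divides 2  ✓
#7 zeta + eps = 7 + 11 = 18  ✓
#8 gamma = 12 is even  ✓

Violated: 3, 5.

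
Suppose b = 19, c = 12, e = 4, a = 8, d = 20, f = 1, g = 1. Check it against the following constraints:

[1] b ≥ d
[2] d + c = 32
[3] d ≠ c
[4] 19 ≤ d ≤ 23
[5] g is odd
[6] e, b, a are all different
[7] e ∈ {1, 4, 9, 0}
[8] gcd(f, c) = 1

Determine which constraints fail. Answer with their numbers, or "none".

[1] b = 19, d = 20; 19 < 20 (want ≥) — does not hold.
[2] d + c = 20 + 12 = 32 — holds.
[3] d = 20, c = 12; distinct — holds.
[4] d = 20 lies in [19, 23] — holds.
[5] g = 1 is odd — holds.
[6] values 4, 19, 8 are pairwise distinct — holds.
[7] e = 4 is in {1, 4, 9, 0} — holds.
[8] gcd(1, 12) = 1 — holds.

Constraint 1 is violated.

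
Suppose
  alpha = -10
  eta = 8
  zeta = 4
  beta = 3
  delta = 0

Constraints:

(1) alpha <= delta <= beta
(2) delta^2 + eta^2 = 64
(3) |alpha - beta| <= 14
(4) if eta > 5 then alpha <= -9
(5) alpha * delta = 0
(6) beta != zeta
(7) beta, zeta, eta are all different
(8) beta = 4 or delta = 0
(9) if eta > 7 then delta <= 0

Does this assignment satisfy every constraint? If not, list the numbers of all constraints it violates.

(1) values -10 <= 0 <= 3 — OK.
(2) delta^2 + eta^2 = 0^2 + 8^2 = 0 + 64 = 64 — OK.
(3) |-10 - 3| = 13; 13 ≤ 14 — OK.
(4) eta = 8 > 5, so we need alpha ≤ -9; alpha = -10 ≤ -9 — OK.
(5) alpha * delta = -10 * 0 = 0 — OK.
(6) beta = 3, zeta = 4; distinct — OK.
(7) values 3, 4, 8 are pairwise distinct — OK.
(8) beta = 3 ≠ 4, but delta = 0 = 0 (second disjunct) — OK.
(9) eta = 8 > 7, so we need delta ≤ 0; delta = 0 ≤ 0 — OK.

The assignment satisfies every constraint.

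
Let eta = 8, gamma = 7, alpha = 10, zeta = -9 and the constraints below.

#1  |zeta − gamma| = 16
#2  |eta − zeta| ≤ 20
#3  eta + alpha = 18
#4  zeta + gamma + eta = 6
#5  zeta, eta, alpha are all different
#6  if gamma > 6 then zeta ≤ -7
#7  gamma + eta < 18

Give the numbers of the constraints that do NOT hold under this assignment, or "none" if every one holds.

No violations.

#1 |-9 − 7| = 16 — OK.
#2 |8 − (-9)| = 17; 17 ≤ 20 — OK.
#3 eta + alpha = 8 + 10 = 18 — OK.
#4 zeta + gamma + eta = -9 + 7 + 8 = 6 — OK.
#5 values -9, 8, 10 are pairwise distinct — OK.
#6 gamma = 7 > 6, so we need zeta ≤ -7; zeta = -9 ≤ -7 — OK.
#7 gamma + eta = 7 + 8 = 15; 15 < 18 — OK.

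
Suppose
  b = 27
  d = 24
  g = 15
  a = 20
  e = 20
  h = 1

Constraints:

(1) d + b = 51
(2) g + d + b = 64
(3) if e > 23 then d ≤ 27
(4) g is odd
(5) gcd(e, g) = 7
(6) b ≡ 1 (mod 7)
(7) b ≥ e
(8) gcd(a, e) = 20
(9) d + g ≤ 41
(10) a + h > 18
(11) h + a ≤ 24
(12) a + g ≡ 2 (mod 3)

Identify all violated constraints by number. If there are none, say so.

Constraints 2, 5, and 6 do not hold.

(1) d + b = 24 + 27 = 51  ✓
(2) g + d + b = 15 + 24 + 27 = 66, not 64  ✗
(3) e = 20, not > 23; antecedent false, conditional vacuously true  ✓
(4) g = 15 is odd  ✓
(5) gcd(20, 15) = 5, not 7  ✗
(6) 27 mod 7 = 6, not 1  ✗
(7) b = 27, e = 20; 27 ≥ 20  ✓
(8) gcd(20, 20) = 20  ✓
(9) d + g = 24 + 15 = 39; 39 ≤ 41  ✓
(10) a + h = 20 + 1 = 21; 21 > 18  ✓
(11) h + a = 1 + 20 = 21; 21 ≤ 24  ✓
(12) a + g = 35; 35 mod 3 = 2  ✓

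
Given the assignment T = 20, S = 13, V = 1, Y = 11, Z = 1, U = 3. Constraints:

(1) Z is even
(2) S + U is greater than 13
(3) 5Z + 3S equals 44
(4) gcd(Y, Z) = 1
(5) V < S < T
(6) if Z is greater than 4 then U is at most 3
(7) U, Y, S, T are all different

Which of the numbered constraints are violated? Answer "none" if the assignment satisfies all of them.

The assignment fails constraint 1.

(1) Z = 1 is odd  no
(2) S + U = 13 + 3 = 16; 16 > 13  yes
(3) 5Z + 3S = 5(1) + 3(13) = 44  yes
(4) gcd(11, 1) = 1  yes
(5) values 1 < 13 < 20  yes
(6) Z = 1, not > 4; antecedent false, conditional vacuously true  yes
(7) values 3, 11, 13, 20 are pairwise distinct  yes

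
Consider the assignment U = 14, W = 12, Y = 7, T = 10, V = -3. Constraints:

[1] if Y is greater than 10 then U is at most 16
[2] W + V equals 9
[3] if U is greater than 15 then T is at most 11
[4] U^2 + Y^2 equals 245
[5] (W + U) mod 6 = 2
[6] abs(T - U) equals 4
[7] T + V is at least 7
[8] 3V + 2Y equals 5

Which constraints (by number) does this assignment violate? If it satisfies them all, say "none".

Yes — all constraints hold.

[1] Y = 7, not > 10; antecedent false, conditional vacuously true  ✔
[2] W + V = 12 + (-3) = 9  ✔
[3] U = 14, not > 15; antecedent false, conditional vacuously true  ✔
[4] U^2 + Y^2 = 14^2 + 7^2 = 196 + 49 = 245  ✔
[5] W + U = 26; 26 mod 6 = 2  ✔
[6] abs(10 - 14) = 4  ✔
[7] T + V = 10 + (-3) = 7; 7 ≥ 7  ✔
[8] 3V + 2Y = 3(-3) + 2(7) = 5  ✔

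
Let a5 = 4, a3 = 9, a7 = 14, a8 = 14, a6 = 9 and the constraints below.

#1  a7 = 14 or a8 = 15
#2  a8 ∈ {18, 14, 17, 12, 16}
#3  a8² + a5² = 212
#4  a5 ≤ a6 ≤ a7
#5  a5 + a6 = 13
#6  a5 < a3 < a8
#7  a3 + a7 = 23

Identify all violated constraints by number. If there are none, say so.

#1 a7 = 14 = 14 (first disjunct) — OK.
#2 a8 = 14 is in {18, 14, 17, 12, 16} — OK.
#3 a8² + a5² = 14² + 4² = 196 + 16 = 212 — OK.
#4 values 4 ≤ 9 ≤ 14 — OK.
#5 a5 + a6 = 4 + 9 = 13 — OK.
#6 values 4 < 9 < 14 — OK.
#7 a3 + a7 = 9 + 14 = 23 — OK.

All constraints are satisfied.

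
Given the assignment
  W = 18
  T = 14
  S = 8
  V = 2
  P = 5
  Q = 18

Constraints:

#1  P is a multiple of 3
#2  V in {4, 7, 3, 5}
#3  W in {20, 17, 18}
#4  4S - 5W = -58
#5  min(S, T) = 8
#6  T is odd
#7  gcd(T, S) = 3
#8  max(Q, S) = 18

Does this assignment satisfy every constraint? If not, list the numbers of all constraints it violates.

No — constraints 1, 2, 6, 7 are not satisfied.

#1 5 = 3*1 + 2, so 3 does not divide 5 — fails.
#2 V = 2 is not in {4, 7, 3, 5} — fails.
#3 W = 18 is in {20, 17, 18} — holds.
#4 4S - 5W = 4(8) - 5(18) = -58 — holds.
#5 min(8, 14) = 8 — holds.
#6 T = 14 is even — fails.
#7 gcd(14, 8) = 2, not 3 — fails.
#8 max(18, 8) = 18 — holds.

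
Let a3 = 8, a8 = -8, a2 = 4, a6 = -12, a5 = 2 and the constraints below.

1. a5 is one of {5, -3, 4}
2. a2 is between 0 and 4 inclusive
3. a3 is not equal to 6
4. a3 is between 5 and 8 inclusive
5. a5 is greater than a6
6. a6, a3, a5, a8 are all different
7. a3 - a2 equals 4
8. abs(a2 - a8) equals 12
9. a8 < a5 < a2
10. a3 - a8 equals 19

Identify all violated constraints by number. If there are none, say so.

Constraints 1 and 10 are violated.

1. a5 = 2 is not in {5, -3, 4}  false
2. a2 = 4 lies in [0, 4]  true
3. a3 = 8, and 8 ≠ 6  true
4. a3 = 8 lies in [5, 8]  true
5. a5 = 2, a6 = -12; 2 > -12  true
6. values -12, 8, 2, -8 are pairwise distinct  true
7. a3 - a2 = 8 - 4 = 4  true
8. abs(4 - (-8)) = 12  true
9. values -8 < 2 < 4  true
10. a3 - a8 = 8 - (-8) = 16, not 19  false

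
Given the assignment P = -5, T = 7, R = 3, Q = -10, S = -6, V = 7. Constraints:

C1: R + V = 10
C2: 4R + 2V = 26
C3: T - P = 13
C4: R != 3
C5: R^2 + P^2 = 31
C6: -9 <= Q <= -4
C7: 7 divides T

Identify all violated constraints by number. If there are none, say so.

C1: R + V = 3 + 7 = 10  yes
C2: 4R + 2V = 4(3) + 2(7) = 26  yes
C3: T - P = 7 - (-5) = 12, not 13  no
C4: R = 3, but 3 is required to differ  no
C5: R^2 + P^2 = 3^2 + (-5)^2 = 9 + 25 = 34, not 31  no
C6: Q = -10 is outside [-9, -4]  no
C7: 7 / 7 = 1, so 7 divides 7  yes

Constraints 3, 4, 5, and 6 are violated.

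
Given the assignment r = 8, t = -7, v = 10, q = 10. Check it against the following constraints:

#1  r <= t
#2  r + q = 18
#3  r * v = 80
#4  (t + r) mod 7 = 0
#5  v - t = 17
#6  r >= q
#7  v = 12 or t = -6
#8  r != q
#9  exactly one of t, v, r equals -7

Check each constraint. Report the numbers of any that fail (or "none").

Violated: 1, 4, 6, and 7.

#1 r = 8, t = -7; 8 > -7 (want ≤) — fails.
#2 r + q = 8 + 10 = 18 — holds.
#3 r * v = 8 * 10 = 80 — holds.
#4 t + r = 1; 1 mod 7 = 1, not 0 — fails.
#5 v - t = 10 - (-7) = 17 — holds.
#6 r = 8, q = 10; 8 < 10 (want ≥) — fails.
#7 v = 10 ≠ 12 and t = -7 ≠ -6; both disjuncts false — fails.
#8 r = 8, q = 10; distinct — holds.
#9 t=-7, v=10, r=8; 1 of them equals -7 — holds.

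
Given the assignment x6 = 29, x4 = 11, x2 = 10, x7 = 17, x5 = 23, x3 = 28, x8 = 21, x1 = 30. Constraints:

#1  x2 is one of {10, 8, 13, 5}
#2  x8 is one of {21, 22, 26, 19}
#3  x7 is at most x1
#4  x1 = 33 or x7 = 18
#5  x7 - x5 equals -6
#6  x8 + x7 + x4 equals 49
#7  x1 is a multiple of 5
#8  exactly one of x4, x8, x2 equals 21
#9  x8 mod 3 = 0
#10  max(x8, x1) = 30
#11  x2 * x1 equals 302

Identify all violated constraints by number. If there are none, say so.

Violated: 4 and 11.

#1 x2 = 10 is in {10, 8, 13, 5}  true
#2 x8 = 21 is in {21, 22, 26, 19}  true
#3 x7 = 17, x1 = 30; 17 ≤ 30  true
#4 x1 = 30 ≠ 33 and x7 = 17 ≠ 18; both disjuncts false  false
#5 x7 - x5 = 17 - 23 = -6  true
#6 x8 + x7 + x4 = 21 + 17 + 11 = 49  true
#7 30 / 5 = 6, so 5 divides 30  true
#8 x4=11, x8=21, x2=10; 1 of them equals 21  true
#9 21 mod 3 = 0  true
#10 max(21, 30) = 30  true
#11 x2 * x1 = 10 * 30 = 300, not 302  false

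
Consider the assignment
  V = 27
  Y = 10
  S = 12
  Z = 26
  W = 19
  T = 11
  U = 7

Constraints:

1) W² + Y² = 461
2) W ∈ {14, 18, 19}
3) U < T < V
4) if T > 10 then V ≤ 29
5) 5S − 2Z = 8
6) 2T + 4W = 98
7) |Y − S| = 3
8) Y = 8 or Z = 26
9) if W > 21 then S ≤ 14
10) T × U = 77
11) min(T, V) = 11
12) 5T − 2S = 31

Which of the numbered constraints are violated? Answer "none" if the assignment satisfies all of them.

Constraint 7 is violated.

1) W² + Y² = 19² + 10² = 361 + 100 = 461  yes
2) W = 19 is in {14, 18, 19}  yes
3) values 7 < 11 < 27  yes
4) T = 11 > 10, so we need V ≤ 29; V = 27 ≤ 29  yes
5) 5S − 2Z = 5(12) − 2(26) = 8  yes
6) 2T + 4W = 2(11) + 4(19) = 98  yes
7) |10 − 12| = 2, not 3  no
8) Y = 10 ≠ 8, but Z = 26 = 26 (second disjunct)  yes
9) W = 19, not > 21; antecedent false, conditional vacuously true  yes
10) T × U = 11 × 7 = 77  yes
11) min(11, 27) = 11  yes
12) 5T − 2S = 5(11) − 2(12) = 31  yes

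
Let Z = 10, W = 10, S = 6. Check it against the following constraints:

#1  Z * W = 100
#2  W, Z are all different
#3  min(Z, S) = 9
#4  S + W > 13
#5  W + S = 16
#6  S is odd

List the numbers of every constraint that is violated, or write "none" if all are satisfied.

#1 Z * W = 10 * 10 = 100  true
#2 W = Z = 10, not all different  false
#3 min(10, 6) = 6, not 9  false
#4 S + W = 6 + 10 = 16; 16 > 13  true
#5 W + S = 10 + 6 = 16  true
#6 S = 6 is even  false

The assignment fails constraints 2, 3, 6.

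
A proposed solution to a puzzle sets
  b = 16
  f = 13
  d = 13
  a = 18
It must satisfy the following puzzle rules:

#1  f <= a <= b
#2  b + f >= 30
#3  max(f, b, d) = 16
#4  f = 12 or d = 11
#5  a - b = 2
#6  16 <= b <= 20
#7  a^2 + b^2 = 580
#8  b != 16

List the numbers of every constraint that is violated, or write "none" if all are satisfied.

#1 values 13, 18, 16; a = 18 is not <= b = 16 — fails.
#2 b + f = 16 + 13 = 29; 29 < 30, bound 30 not met — fails.
#3 max(13, 16, 13) = 16 — holds.
#4 f = 13 ≠ 12 and d = 13 ≠ 11; both disjuncts false — fails.
#5 a - b = 18 - 16 = 2 — holds.
#6 b = 16 lies in [16, 20] — holds.
#7 a^2 + b^2 = 18^2 + 16^2 = 324 + 256 = 580 — holds.
#8 b = 16, but 16 is required to differ — fails.

Violated: 1, 2, 4, and 8.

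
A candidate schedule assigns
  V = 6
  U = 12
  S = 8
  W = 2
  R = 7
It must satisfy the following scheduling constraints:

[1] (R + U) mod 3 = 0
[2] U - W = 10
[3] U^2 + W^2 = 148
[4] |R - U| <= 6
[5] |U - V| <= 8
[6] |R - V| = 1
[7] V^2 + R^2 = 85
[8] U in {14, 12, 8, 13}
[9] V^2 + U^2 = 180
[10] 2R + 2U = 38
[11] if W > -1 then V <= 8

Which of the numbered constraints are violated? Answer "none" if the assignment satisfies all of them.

Violated: 1.

[1] R + U = 19; 19 mod 3 = 1, not 0  FAIL
[2] U - W = 12 - 2 = 10  OK
[3] U^2 + W^2 = 12^2 + 2^2 = 144 + 4 = 148  OK
[4] |7 - 12| = 5; 5 ≤ 6  OK
[5] |12 - 6| = 6; 6 ≤ 8  OK
[6] |7 - 6| = 1  OK
[7] V^2 + R^2 = 6^2 + 7^2 = 36 + 49 = 85  OK
[8] U = 12 is in {14, 12, 8, 13}  OK
[9] V^2 + U^2 = 6^2 + 12^2 = 36 + 144 = 180  OK
[10] 2R + 2U = 2(7) + 2(12) = 38  OK
[11] W = 2 > -1, so we need V ≤ 8; V = 6 ≤ 8  OK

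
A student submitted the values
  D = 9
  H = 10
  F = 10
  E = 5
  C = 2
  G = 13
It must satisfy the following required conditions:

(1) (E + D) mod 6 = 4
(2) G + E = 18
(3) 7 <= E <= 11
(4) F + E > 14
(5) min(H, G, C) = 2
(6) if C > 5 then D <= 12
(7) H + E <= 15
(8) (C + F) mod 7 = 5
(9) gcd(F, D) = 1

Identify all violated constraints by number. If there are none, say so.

Violated: 1 and 3.

(1) E + D = 14; 14 mod 6 = 2, not 4 — violated.
(2) G + E = 13 + 5 = 18 — OK.
(3) E = 5 is outside [7, 11] — violated.
(4) F + E = 10 + 5 = 15; 15 > 14 — OK.
(5) min(10, 13, 2) = 2 — OK.
(6) C = 2, not > 5; antecedent false, conditional vacuously true — OK.
(7) H + E = 10 + 5 = 15; 15 ≤ 15 — OK.
(8) C + F = 12; 12 mod 7 = 5 — OK.
(9) gcd(10, 9) = 1 — OK.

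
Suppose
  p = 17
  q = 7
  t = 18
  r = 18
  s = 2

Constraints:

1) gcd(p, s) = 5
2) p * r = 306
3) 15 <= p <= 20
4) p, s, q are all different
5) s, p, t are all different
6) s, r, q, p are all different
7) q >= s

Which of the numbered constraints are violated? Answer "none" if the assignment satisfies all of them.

1) gcd(17, 2) = 1, not 5 — violated.
2) p * r = 17 * 18 = 306 — satisfied.
3) p = 17 lies in [15, 20] — satisfied.
4) values 17, 2, 7 are pairwise distinct — satisfied.
5) values 2, 17, 18 are pairwise distinct — satisfied.
6) values 2, 18, 7, 17 are pairwise distinct — satisfied.
7) q = 7, s = 2; 7 ≥ 2 — satisfied.

Violated: 1.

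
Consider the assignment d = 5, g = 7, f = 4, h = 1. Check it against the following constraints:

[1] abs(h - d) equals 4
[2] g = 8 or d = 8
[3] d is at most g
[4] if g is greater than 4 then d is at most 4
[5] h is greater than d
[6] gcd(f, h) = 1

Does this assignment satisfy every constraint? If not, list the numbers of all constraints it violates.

[1] abs(1 - 5) = 4 — holds.
[2] g = 7 ≠ 8 and d = 5 ≠ 8; both disjuncts false — fails.
[3] d = 5, g = 7; 5 ≤ 7 — holds.
[4] g = 7 > 4, so we need d ≤ 4; but d = 5 > 4 — fails.
[5] h = 1, d = 5; 1 ≤ 5 (want >) — fails.
[6] gcd(4, 1) = 1 — holds.

Constraints 2, 4, and 5 are violated.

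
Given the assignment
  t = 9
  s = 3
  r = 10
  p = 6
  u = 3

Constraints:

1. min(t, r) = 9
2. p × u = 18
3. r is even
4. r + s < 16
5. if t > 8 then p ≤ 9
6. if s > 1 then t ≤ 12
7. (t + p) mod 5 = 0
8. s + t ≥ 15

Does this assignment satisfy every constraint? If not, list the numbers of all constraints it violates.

1. min(9, 10) = 9 — satisfied.
2. p × u = 6 × 3 = 18 — satisfied.
3. r = 10 is even — satisfied.
4. r + s = 10 + 3 = 13; 13 < 16 — satisfied.
5. t = 9 > 8, so we need p ≤ 9; p = 6 ≤ 9 — satisfied.
6. s = 3 > 1, so we need t ≤ 12; t = 9 ≤ 12 — satisfied.
7. t + p = 15; 15 mod 5 = 0 — satisfied.
8. s + t = 3 + 9 = 12; 12 < 15, bound 15 not met — violated.

Violated: 8.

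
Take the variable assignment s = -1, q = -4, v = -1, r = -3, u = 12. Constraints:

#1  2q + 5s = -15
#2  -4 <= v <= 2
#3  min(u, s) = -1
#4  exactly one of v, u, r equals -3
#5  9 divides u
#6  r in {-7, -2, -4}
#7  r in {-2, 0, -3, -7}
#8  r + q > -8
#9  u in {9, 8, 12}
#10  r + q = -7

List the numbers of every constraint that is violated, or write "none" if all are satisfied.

#1 2q + 5s = 2(-4) + 5(-1) = -13, not -15  fails
#2 v = -1 lies in [-4, 2]  holds
#3 min(12, -1) = -1  holds
#4 v=-1, u=12, r=-3; 1 of them equals -3  holds
#5 12 = 9*1 + 3, so 9 does not divide 12  fails
#6 r = -3 is not in {-7, -2, -4}  fails
#7 r = -3 is in {-2, 0, -3, -7}  holds
#8 r + q = -3 + (-4) = -7; -7 > -8  holds
#9 u = 12 is in {9, 8, 12}  holds
#10 r + q = -3 + (-4) = -7  holds

No — constraints 1, 5, 6 are not satisfied.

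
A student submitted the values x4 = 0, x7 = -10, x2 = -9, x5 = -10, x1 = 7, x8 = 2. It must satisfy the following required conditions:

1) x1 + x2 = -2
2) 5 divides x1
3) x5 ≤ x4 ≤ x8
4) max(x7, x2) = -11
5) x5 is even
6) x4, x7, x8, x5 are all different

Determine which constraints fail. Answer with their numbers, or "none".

1) x1 + x2 = 7 + (-9) = -2  true
2) 7 = 5×1 + 2, so 5 does not divide 7  false
3) values -10 ≤ 0 ≤ 2  true
4) max(-10, -9) = -9, not -11  false
5) x5 = -10 is even  true
6) x7 = x5 = -10, not all different  false

The assignment fails constraints 2, 4, and 6.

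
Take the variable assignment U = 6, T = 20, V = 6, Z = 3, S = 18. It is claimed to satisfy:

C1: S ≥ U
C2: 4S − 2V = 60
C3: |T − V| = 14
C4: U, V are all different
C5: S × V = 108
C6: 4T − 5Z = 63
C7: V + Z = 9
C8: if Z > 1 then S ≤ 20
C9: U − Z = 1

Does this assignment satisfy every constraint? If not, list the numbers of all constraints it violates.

No — constraints 4, 6, 9 are not satisfied.

C1: S = 18, U = 6; 18 ≥ 6 — satisfied.
C2: 4S − 2V = 4(18) − 2(6) = 60 — satisfied.
C3: |20 − 6| = 14 — satisfied.
C4: U = V = 6, not all different — violated.
C5: S × V = 18 × 6 = 108 — satisfied.
C6: 4T − 5Z = 4(20) − 5(3) = 65, not 63 — violated.
C7: V + Z = 6 + 3 = 9 — satisfied.
C8: Z = 3 > 1, so we need S ≤ 20; S = 18 ≤ 20 — satisfied.
C9: U − Z = 6 − 3 = 3, not 1 — violated.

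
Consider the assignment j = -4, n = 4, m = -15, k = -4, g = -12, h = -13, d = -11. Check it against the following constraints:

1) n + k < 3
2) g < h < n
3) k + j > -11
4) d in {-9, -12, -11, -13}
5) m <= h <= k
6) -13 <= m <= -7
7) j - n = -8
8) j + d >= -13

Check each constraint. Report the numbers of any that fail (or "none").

1) n + k = 4 + (-4) = 0; 0 < 3 — holds.
2) values -12, -13, 4; g = -12 is not < h = -13 — fails.
3) k + j = -4 + (-4) = -8; -8 > -11 — holds.
4) d = -11 is in {-9, -12, -11, -13} — holds.
5) values -15 <= -13 <= -4 — holds.
6) m = -15 is outside [-13, -7] — fails.
7) j - n = -4 - 4 = -8 — holds.
8) j + d = -4 + (-11) = -15; -15 < -13, bound -13 not met — fails.

Violated: 2, 6, 8.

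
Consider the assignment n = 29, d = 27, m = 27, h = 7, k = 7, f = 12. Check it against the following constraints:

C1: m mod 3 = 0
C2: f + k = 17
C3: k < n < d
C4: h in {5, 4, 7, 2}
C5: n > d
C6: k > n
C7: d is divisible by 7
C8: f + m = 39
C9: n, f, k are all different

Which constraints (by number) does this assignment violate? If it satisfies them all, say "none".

C1: 27 mod 3 = 0 — satisfied.
C2: f + k = 12 + 7 = 19, not 17 — violated.
C3: values 7, 29, 27; n = 29 is not < d = 27 — violated.
C4: h = 7 is in {5, 4, 7, 2} — satisfied.
C5: n = 29, d = 27; 29 > 27 — satisfied.
C6: k = 7, n = 29; 7 ≤ 29 (want >) — violated.
C7: 27 = 7*3 + 6, so 7 does not divide 27 — violated.
C8: f + m = 12 + 27 = 39 — satisfied.
C9: values 29, 12, 7 are pairwise distinct — satisfied.

No — constraints 2, 3, 6, 7 are not satisfied.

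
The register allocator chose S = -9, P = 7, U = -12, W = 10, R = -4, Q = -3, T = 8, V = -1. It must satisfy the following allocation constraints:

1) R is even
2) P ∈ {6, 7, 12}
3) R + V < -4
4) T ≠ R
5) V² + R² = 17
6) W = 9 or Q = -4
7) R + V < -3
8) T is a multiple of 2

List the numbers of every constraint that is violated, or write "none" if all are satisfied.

The assignment fails constraint 6.

1) R = -4 is even — satisfied.
2) P = 7 is in {6, 7, 12} — satisfied.
3) R + V = -4 + (-1) = -5; -5 < -4 — satisfied.
4) T = 8, R = -4; distinct — satisfied.
5) V² + R² = (-1)² + (-4)² = 1 + 16 = 17 — satisfied.
6) W = 10 ≠ 9 and Q = -3 ≠ -4; both disjuncts false — violated.
7) R + V = -4 + (-1) = -5; -5 < -3 — satisfied.
8) 8 / 2 = 4, so 2 divides 8 — satisfied.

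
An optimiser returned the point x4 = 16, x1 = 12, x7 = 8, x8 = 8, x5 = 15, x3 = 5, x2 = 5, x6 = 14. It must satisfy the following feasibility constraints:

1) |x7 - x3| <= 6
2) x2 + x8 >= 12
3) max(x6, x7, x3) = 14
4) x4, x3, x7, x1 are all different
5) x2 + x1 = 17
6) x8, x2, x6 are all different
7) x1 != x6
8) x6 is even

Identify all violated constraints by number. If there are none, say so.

All constraints are satisfied.

1) |8 - 5| = 3; 3 ≤ 6  true
2) x2 + x8 = 5 + 8 = 13; 13 ≥ 12  true
3) max(14, 8, 5) = 14  true
4) values 16, 5, 8, 12 are pairwise distinct  true
5) x2 + x1 = 5 + 12 = 17  true
6) values 8, 5, 14 are pairwise distinct  true
7) x1 = 12, x6 = 14; distinct  true
8) x6 = 14 is even  true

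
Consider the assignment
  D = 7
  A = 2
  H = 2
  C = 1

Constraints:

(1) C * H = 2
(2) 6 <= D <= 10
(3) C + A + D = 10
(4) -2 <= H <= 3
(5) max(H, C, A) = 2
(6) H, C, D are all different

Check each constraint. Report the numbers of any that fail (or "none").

(1) C * H = 1 * 2 = 2 — holds.
(2) D = 7 lies in [6, 10] — holds.
(3) C + A + D = 1 + 2 + 7 = 10 — holds.
(4) H = 2 lies in [-2, 3] — holds.
(5) max(2, 1, 2) = 2 — holds.
(6) values 2, 1, 7 are pairwise distinct — holds.

The assignment satisfies every constraint.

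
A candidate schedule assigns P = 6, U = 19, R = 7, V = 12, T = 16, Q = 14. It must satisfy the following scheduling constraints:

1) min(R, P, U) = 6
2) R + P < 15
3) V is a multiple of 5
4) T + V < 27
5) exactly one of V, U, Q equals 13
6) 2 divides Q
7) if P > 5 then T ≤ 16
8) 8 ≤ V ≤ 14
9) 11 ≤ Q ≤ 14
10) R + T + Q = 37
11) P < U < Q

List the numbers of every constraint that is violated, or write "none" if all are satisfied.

Constraints 3, 4, 5, and 11 are violated.

1) min(7, 6, 19) = 6 — satisfied.
2) R + P = 7 + 6 = 13; 13 < 15 — satisfied.
3) 12 = 5×2 + 2, so 5 does not divide 12 — violated.
4) T + V = 16 + 12 = 28; 28 ≥ 27, bound 27 not met — violated.
5) V=12, U=19, Q=14; 0 of them equal 13, not exactly one — violated.
6) 14 / 2 = 7, so 2 divides 14 — satisfied.
7) P = 6 > 5, so we need T ≤ 16; T = 16 ≤ 16 — satisfied.
8) V = 12 lies in [8, 14] — satisfied.
9) Q = 14 lies in [11, 14] — satisfied.
10) R + T + Q = 7 + 16 + 14 = 37 — satisfied.
11) values 6, 19, 14; U = 19 is not < Q = 14 — violated.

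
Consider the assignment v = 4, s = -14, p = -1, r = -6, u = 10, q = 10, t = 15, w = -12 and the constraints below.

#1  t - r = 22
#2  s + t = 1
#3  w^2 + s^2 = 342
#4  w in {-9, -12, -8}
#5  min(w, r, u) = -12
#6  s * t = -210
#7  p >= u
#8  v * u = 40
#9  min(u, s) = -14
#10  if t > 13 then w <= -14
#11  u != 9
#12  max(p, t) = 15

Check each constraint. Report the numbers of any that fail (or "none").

#1 t - r = 15 - (-6) = 21, not 22 — violated.
#2 s + t = -14 + 15 = 1 — satisfied.
#3 w^2 + s^2 = (-12)^2 + (-14)^2 = 144 + 196 = 340, not 342 — violated.
#4 w = -12 is in {-9, -12, -8} — satisfied.
#5 min(-12, -6, 10) = -12 — satisfied.
#6 s * t = -14 * 15 = -210 — satisfied.
#7 p = -1, u = 10; -1 < 10 (want ≥) — violated.
#8 v * u = 4 * 10 = 40 — satisfied.
#9 min(10, -14) = -14 — satisfied.
#10 t = 15 > 13, so we need w ≤ -14; but w = -12 > -14 — violated.
#11 u = 10, and 10 ≠ 9 — satisfied.
#12 max(-1, 15) = 15 — satisfied.

The assignment fails constraints 1, 3, 7, 10.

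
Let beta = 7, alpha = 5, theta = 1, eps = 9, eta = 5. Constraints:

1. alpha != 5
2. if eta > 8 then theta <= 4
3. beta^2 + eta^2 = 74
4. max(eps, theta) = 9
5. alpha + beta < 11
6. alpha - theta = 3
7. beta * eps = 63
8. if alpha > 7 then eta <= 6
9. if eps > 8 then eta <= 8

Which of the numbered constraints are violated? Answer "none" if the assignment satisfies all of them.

No — constraints 1, 5, and 6 are not satisfied.

1. alpha = 5, but 5 is required to differ — violated.
2. eta = 5, not > 8; antecedent false, conditional vacuously true — OK.
3. beta^2 + eta^2 = 7^2 + 5^2 = 49 + 25 = 74 — OK.
4. max(9, 1) = 9 — OK.
5. alpha + beta = 5 + 7 = 12; 12 ≥ 11, bound 11 not met — violated.
6. alpha - theta = 5 - 1 = 4, not 3 — violated.
7. beta * eps = 7 * 9 = 63 — OK.
8. alpha = 5, not > 7; antecedent false, conditional vacuously true — OK.
9. eps = 9 > 8, so we need eta ≤ 8; eta = 5 ≤ 8 — OK.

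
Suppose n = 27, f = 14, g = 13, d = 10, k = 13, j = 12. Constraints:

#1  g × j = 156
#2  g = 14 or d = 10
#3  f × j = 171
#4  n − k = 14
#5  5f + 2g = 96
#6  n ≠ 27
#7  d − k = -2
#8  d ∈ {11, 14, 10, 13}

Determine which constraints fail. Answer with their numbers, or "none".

#1 g × j = 13 × 12 = 156 — holds.
#2 g = 13 ≠ 14, but d = 10 = 10 (second disjunct) — holds.
#3 f × j = 14 × 12 = 168, not 171 — fails.
#4 n − k = 27 − 13 = 14 — holds.
#5 5f + 2g = 5(14) + 2(13) = 96 — holds.
#6 n = 27, but 27 is required to differ — fails.
#7 d − k = 10 − 13 = -3, not -2 — fails.
#8 d = 10 is in {11, 14, 10, 13} — holds.

No — constraints 3, 6, 7 are not satisfied.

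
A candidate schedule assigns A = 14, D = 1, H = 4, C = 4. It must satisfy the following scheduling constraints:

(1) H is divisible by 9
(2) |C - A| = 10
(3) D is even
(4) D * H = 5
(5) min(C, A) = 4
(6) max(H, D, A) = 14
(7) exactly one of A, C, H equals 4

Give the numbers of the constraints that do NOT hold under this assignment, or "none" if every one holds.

No — constraints 1, 3, 4, 7 are not satisfied.

(1) 4 = 9*0 + 4, so 9 does not divide 4  no
(2) |4 - 14| = 10  yes
(3) D = 1 is odd  no
(4) D * H = 1 * 4 = 4, not 5  no
(5) min(4, 14) = 4  yes
(6) max(4, 1, 14) = 14  yes
(7) A=14, C=4, H=4; 2 of them equal 4, not exactly one  no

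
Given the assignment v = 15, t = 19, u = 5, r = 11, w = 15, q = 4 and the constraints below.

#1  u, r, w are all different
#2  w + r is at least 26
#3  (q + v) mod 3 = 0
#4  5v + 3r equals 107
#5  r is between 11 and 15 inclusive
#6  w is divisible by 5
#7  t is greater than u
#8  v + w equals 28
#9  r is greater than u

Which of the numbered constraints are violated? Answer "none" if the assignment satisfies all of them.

#1 values 5, 11, 15 are pairwise distinct — OK.
#2 w + r = 15 + 11 = 26; 26 ≥ 26 — OK.
#3 q + v = 19; 19 mod 3 = 1, not 0 — violated.
#4 5v + 3r = 5(15) + 3(11) = 108, not 107 — violated.
#5 r = 11 lies in [11, 15] — OK.
#6 15 / 5 = 3, so 5 divides 15 — OK.
#7 t = 19, u = 5; 19 > 5 — OK.
#8 v + w = 15 + 15 = 30, not 28 — violated.
#9 r = 11, u = 5; 11 > 5 — OK.

No — constraints 3, 4, 8 are not satisfied.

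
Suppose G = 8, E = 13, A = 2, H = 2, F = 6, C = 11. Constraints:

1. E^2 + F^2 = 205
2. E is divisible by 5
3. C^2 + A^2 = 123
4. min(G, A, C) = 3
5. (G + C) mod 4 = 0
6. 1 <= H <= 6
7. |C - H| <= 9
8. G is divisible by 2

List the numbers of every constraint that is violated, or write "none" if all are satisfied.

Constraints 2, 3, 4, 5 do not hold.

1. E^2 + F^2 = 13^2 + 6^2 = 169 + 36 = 205 — holds.
2. 13 = 5*2 + 3, so 5 does not divide 13 — does not hold.
3. C^2 + A^2 = 11^2 + 2^2 = 121 + 4 = 125, not 123 — does not hold.
4. min(8, 2, 11) = 2, not 3 — does not hold.
5. G + C = 19; 19 mod 4 = 3, not 0 — does not hold.
6. H = 2 lies in [1, 6] — holds.
7. |11 - 2| = 9; 9 ≤ 9 — holds.
8. 8 / 2 = 4, so 2 divides 8 — holds.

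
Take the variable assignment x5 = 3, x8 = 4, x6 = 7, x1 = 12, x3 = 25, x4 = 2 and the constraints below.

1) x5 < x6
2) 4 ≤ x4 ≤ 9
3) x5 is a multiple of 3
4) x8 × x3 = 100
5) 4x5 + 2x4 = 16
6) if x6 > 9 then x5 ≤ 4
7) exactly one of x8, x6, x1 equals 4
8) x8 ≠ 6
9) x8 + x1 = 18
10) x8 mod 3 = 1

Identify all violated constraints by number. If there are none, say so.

Violated: 2 and 9.

1) x5 = 3, x6 = 7; 3 < 7 — holds.
2) x4 = 2 is outside [4, 9] — fails.
3) 3 / 3 = 1, so 3 divides 3 — holds.
4) x8 × x3 = 4 × 25 = 100 — holds.
5) 4x5 + 2x4 = 4(3) + 2(2) = 16 — holds.
6) x6 = 7, not > 9; antecedent false, conditional vacuously true — holds.
7) x8=4, x6=7, x1=12; 1 of them equals 4 — holds.
8) x8 = 4, and 4 ≠ 6 — holds.
9) x8 + x1 = 4 + 12 = 16, not 18 — fails.
10) 4 mod 3 = 1 — holds.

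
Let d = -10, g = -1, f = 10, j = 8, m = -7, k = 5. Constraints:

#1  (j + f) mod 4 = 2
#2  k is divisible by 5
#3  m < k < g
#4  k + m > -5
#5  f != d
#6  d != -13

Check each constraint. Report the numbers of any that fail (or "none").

Constraint 3 does not hold.

#1 j + f = 18; 18 mod 4 = 2 — holds.
#2 5 / 5 = 1, so 5 divides 5 — holds.
#3 values -7, 5, -1; k = 5 is not < g = -1 — fails.
#4 k + m = 5 + (-7) = -2; -2 > -5 — holds.
#5 f = 10, d = -10; distinct — holds.
#6 d = -10, and -10 ≠ -13 — holds.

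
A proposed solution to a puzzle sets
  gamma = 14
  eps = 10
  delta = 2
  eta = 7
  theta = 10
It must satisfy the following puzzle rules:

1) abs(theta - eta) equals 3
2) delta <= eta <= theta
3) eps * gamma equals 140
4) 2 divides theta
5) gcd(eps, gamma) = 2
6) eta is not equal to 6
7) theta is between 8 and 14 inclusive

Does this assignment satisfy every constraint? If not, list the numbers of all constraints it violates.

1) abs(10 - 7) = 3  OK
2) values 2 <= 7 <= 10  OK
3) eps * gamma = 10 * 14 = 140  OK
4) 10 / 2 = 5, so 2 divides 10  OK
5) gcd(10, 14) = 2  OK
6) eta = 7, and 7 ≠ 6  OK
7) theta = 10 lies in [8, 14]  OK

Yes — all constraints hold.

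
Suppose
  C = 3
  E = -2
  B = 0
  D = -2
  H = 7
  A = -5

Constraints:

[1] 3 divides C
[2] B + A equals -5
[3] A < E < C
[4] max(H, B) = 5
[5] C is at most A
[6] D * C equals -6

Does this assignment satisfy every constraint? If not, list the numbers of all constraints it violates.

[1] 3 / 3 = 1, so 3 divides 3  yes
[2] B + A = 0 + (-5) = -5  yes
[3] values -5 < -2 < 3  yes
[4] max(7, 0) = 7, not 5  no
[5] C = 3, A = -5; 3 > -5 (want ≤)  no
[6] D * C = -2 * 3 = -6  yes

Constraints 4, 5 are violated.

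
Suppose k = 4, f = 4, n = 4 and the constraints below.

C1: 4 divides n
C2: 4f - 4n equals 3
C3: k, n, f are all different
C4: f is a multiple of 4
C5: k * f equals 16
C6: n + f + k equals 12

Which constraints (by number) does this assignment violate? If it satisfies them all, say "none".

C1: 4 / 4 = 1, so 4 divides 4  ✔
C2: 4f - 4n = 4(4) - 4(4) = 0, not 3  ✘
C3: k = n = 4, not all different  ✘
C4: 4 / 4 = 1, so 4 divides 4  ✔
C5: k * f = 4 * 4 = 16  ✔
C6: n + f + k = 4 + 4 + 4 = 12  ✔

Violated: 2 and 3.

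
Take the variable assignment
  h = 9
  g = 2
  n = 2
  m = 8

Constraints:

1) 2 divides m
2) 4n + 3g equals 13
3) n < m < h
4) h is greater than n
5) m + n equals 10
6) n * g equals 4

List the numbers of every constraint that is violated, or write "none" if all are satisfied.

The assignment fails constraint 2.

1) 8 / 2 = 4, so 2 divides 8  true
2) 4n + 3g = 4(2) + 3(2) = 14, not 13  false
3) values 2 < 8 < 9  true
4) h = 9, n = 2; 9 > 2  true
5) m + n = 8 + 2 = 10  true
6) n * g = 2 * 2 = 4  true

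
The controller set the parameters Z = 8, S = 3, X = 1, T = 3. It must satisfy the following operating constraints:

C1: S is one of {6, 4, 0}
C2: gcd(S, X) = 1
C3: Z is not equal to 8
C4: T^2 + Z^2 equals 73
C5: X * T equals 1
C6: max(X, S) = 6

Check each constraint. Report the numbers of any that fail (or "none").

Constraints 1, 3, 5, 6 do not hold.

C1: S = 3 is not in {6, 4, 0}  FAIL
C2: gcd(3, 1) = 1  OK
C3: Z = 8, but 8 is required to differ  FAIL
C4: T^2 + Z^2 = 3^2 + 8^2 = 9 + 64 = 73  OK
C5: X * T = 1 * 3 = 3, not 1  FAIL
C6: max(1, 3) = 3, not 6  FAIL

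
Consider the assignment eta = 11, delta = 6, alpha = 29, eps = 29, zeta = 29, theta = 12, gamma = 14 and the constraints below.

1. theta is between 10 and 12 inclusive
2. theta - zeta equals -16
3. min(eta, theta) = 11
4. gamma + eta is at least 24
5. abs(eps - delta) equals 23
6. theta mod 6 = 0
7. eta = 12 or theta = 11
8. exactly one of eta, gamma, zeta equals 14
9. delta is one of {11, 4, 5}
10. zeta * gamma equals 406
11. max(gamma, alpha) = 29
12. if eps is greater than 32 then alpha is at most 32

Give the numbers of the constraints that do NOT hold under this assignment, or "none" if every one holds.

1. theta = 12 lies in [10, 12]  ✓
2. theta - zeta = 12 - 29 = -17, not -16  ✗
3. min(11, 12) = 11  ✓
4. gamma + eta = 14 + 11 = 25; 25 ≥ 24  ✓
5. abs(29 - 6) = 23  ✓
6. 12 mod 6 = 0  ✓
7. eta = 11 ≠ 12 and theta = 12 ≠ 11; both disjuncts false  ✗
8. eta=11, gamma=14, zeta=29; 1 of them equals 14  ✓
9. delta = 6 is not in {11, 4, 5}  ✗
10. zeta * gamma = 29 * 14 = 406  ✓
11. max(14, 29) = 29  ✓
12. eps = 29, not > 32; antecedent false, conditional vacuously true  ✓

Constraints 2, 7, 9 do not hold.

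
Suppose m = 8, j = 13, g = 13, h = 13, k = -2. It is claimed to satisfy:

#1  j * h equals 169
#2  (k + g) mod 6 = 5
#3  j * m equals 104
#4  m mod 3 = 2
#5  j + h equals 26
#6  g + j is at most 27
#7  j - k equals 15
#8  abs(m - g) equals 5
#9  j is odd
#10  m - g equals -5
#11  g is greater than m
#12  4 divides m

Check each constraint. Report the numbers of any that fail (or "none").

#1 j * h = 13 * 13 = 169 — OK.
#2 k + g = 11; 11 mod 6 = 5 — OK.
#3 j * m = 13 * 8 = 104 — OK.
#4 8 mod 3 = 2 — OK.
#5 j + h = 13 + 13 = 26 — OK.
#6 g + j = 13 + 13 = 26; 26 ≤ 27 — OK.
#7 j - k = 13 - (-2) = 15 — OK.
#8 abs(8 - 13) = 5 — OK.
#9 j = 13 is odd — OK.
#10 m - g = 8 - 13 = -5 — OK.
#11 g = 13, m = 8; 13 > 8 — OK.
#12 8 / 4 = 2, so 4 divides 8 — OK.

All constraints are satisfied.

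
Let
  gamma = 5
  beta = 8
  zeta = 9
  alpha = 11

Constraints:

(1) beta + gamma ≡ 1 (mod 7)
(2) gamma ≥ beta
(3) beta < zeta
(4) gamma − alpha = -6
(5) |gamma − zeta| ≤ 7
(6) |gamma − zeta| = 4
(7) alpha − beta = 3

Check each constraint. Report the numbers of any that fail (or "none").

No — constraints 1, 2 are not satisfied.

(1) beta + gamma = 13; 13 mod 7 = 6, not 1 — violated.
(2) gamma = 5, beta = 8; 5 < 8 (want ≥) — violated.
(3) beta = 8, zeta = 9; 8 < 9 — OK.
(4) gamma − alpha = 5 − 11 = -6 — OK.
(5) |5 − 9| = 4; 4 ≤ 7 — OK.
(6) |5 − 9| = 4 — OK.
(7) alpha − beta = 11 − 8 = 3 — OK.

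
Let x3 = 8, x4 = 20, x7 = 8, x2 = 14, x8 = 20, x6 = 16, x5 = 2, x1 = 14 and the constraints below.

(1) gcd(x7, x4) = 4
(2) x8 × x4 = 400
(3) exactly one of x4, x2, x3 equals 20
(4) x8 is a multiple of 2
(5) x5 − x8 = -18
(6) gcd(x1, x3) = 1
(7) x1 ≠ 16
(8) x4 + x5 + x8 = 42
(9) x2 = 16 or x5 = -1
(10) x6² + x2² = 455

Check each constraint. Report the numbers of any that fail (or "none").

Violated: 6, 9, 10.

(1) gcd(8, 20) = 4 — holds.
(2) x8 × x4 = 20 × 20 = 400 — holds.
(3) x4=20, x2=14, x3=8; 1 of them equals 20 — holds.
(4) 20 / 2 = 10, so 2 divides 20 — holds.
(5) x5 − x8 = 2 − 20 = -18 — holds.
(6) gcd(14, 8) = 2, not 1 — fails.
(7) x1 = 14, and 14 ≠ 16 — holds.
(8) x4 + x5 + x8 = 20 + 2 + 20 = 42 — holds.
(9) x2 = 14 ≠ 16 and x5 = 2 ≠ -1; both disjuncts false — fails.
(10) x6² + x2² = 16² + 14² = 256 + 196 = 452, not 455 — fails.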